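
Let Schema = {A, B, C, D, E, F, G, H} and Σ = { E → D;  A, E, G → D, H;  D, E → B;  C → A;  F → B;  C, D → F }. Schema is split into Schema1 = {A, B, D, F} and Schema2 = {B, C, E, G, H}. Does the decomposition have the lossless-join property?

No

Common attributes: Schema1 ∩ Schema2 = {B}.
No dependency enlarges {B}, so (B)⁺ = {B}.
The closure contains neither all of Schema1 = {A, B, D, F} nor all of Schema2 = {B, C, E, G, H}, so the common attributes are not a superkey of either fragment. The join is lossy.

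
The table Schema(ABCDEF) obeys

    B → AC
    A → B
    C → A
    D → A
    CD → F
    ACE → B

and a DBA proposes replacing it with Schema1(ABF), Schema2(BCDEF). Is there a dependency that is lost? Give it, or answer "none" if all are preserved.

B → AC: restricted closure across fragments reaches AC.
A → B lies within Schema1.
C → A: restricted closure across fragments reaches A.
D → A: restricted closure across fragments reaches A.
CD → F lies within Schema2.
ACE → B: restricted closure across fragments reaches B.
Every dependency is enforceable on the fragments, so the decomposition is dependency-preserving.

none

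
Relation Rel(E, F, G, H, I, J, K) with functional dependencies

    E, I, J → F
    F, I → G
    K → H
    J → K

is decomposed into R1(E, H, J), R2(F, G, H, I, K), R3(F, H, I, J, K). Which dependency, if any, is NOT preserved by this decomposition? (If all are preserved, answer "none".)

Check E, I, J → F: no single fragment contains all of {E, F, I, J}, and the restricted closure of {E, I, J} across the fragments never reaches {F}.
F, I → G is preserved.
K → H is preserved.
J → K is preserved.

E, I, J → F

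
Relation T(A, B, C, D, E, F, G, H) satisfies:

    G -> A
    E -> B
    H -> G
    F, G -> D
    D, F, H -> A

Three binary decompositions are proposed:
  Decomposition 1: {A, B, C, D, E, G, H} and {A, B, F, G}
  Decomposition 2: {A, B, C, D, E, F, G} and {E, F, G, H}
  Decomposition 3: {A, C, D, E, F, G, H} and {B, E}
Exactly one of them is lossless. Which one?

Decomposition 1: common = {A, B, G}, closure = {A, B, G} → lossy.
Decomposition 2: common = {E, F, G}, closure = {A, B, D, E, F, G} → lossy.
Decomposition 3: common = {E}, closure = {B, E} → lossless.

Decomposition 3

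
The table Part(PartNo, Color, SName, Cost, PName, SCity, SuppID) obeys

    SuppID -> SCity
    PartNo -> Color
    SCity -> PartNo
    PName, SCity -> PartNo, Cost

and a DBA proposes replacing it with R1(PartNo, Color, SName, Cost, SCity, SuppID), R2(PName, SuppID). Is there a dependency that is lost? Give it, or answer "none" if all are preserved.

PName, SCity -> PartNo, Cost

Check PName, SCity → PartNo, Cost: no single fragment contains all of {PartNo, Cost, PName, SCity}, and the restricted closure of {PName, SCity} across the fragments never reaches {PartNo, Cost}.
SuppID → SCity is preserved.
PartNo → Color is preserved.
SCity → PartNo is preserved.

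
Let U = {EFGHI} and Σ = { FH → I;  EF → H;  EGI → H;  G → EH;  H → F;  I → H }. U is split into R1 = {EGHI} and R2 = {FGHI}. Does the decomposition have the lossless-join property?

Common attributes: R1 ∩ R2 = {GHI}.
Closure of {GHI}: G → EH applies, adding E; H → F applies, adding F. So (GHI)⁺ = {EFGHI}.
This closure contains every attribute of R1, so R1 ∩ R2 → R1. The join is lossless.

Yes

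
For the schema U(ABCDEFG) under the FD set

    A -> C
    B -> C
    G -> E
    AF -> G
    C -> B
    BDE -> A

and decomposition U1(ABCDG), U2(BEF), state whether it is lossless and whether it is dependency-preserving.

lossy and not dependency-preserving

Lossless test: (B)⁺ = {BC}, which is a superkey of neither fragment — lossy.
Dependency preservation: the restricted closure of {G} across the fragments never reaches {E}, so G → E cannot be enforced without a join — not preserved.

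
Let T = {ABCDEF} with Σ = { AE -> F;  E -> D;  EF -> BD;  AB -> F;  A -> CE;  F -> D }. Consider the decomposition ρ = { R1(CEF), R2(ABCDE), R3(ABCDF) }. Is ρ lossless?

Yes

Chase test. Columns are ABCDEF; row i has aⱼ where attribute j ∈ Ri, else bᵢⱼ.
Initial tableau (one row per fragment):
  row 1: b11 b12 a3 b14 a5 a6
  row 2: a1 a2 a3 a4 a5 b26
  row 3: a1 a2 a3 a4 b35 a6
Rows 1 and 2 agree on E; apply E→D and equate their D entries.
Rows 2 and 3 agree on AB; apply AB→F and equate their F entries.
Rows 2 and 3 agree on A; apply A→CE and equate their CE entries.
Rows 1 and 2 agree on EF; apply EF→BD and equate their BD entries.
Row 2 is now all distinguished symbols — the join is lossless.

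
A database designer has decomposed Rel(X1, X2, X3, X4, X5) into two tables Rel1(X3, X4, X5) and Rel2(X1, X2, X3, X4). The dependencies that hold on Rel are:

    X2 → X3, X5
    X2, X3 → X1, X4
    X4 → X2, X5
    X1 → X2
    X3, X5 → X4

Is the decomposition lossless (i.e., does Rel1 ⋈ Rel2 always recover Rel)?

Common attributes: Rel1 ∩ Rel2 = {X3, X4}.
Closure of {X3, X4}: X4 → X2, X5 applies, adding X2, X5; X2, X3 → X1, X4 applies, adding X1. So (X3, X4)⁺ = {X1, X2, X3, X4, X5}.
This closure contains every attribute of Rel1, so Rel1 ∩ Rel2 → Rel1. The join is lossless.

Yes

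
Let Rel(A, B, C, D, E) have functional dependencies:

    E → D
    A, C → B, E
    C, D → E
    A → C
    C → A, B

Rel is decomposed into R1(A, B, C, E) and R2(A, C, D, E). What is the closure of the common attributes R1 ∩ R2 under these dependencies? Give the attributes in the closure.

R1 ∩ R2 = {A, C, E}.
E → D applies, adding D
A, C → B, E applies, adding B
Closure: {A, B, C, D, E}.

A, B, C, D, E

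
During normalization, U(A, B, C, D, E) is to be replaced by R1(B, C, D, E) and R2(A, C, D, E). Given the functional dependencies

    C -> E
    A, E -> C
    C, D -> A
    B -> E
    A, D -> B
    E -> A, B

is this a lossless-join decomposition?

Common attributes: R1 ∩ R2 = {C, D, E}.
Closure of {C, D, E}: C, D → A applies, adding A; A, D → B applies, adding B. So (C, D, E)⁺ = {A, B, C, D, E}.
This closure contains every attribute of R1, so R1 ∩ R2 → R1. The join is lossless.

Yes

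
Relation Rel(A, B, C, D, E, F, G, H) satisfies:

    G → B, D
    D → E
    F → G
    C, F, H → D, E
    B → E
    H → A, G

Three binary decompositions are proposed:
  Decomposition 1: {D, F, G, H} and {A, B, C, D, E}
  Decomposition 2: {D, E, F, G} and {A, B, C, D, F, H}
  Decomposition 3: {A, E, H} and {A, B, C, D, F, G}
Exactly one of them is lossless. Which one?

Decomposition 1: common = {D}, closure = {D, E} → lossy.
Decomposition 2: common = {D, F}, closure = {B, D, E, F, G} → lossless.
Decomposition 3: common = {A}, closure = {A} → lossy.

Decomposition 2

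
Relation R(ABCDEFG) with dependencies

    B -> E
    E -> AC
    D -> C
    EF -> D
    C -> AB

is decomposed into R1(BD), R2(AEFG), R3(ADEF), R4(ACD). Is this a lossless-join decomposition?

Chase test. Columns are ABCDEFG; row i has aⱼ where attribute j ∈ Ri, else bᵢⱼ.
Initial tableau (one row per fragment):
  row 1: b11 a2 b13 a4 b15 b16 b17
  row 2: a1 b22 b23 b24 a5 a6 a7
  row 3: a1 b32 b33 a4 a5 a6 b37
  row 4: a1 b42 a3 a4 b45 b46 b47
Rows 2 and 3 agree on E; apply E→AC and equate their AC entries.
Rows 1 and 3 agree on D; apply D→C and equate their C entries.
Rows 1 and 4 agree on D; apply D→C and equate their C entries.
Rows 2 and 3 agree on EF; apply EF→D and equate their D entries.
Rows 1 and 2 agree on C; apply C→AB and equate their AB entries.
Rows 1 and 3 agree on C; apply C→AB and equate their AB entries.
Rows 1 and 4 agree on C; apply C→AB and equate their AB entries.
Rows 1 and 2 agree on B; apply B→E and equate their E entries.
Rows 1 and 4 agree on B; apply B→E and equate their E entries.
Row 2 is now all distinguished symbols — the join is lossless.

Yes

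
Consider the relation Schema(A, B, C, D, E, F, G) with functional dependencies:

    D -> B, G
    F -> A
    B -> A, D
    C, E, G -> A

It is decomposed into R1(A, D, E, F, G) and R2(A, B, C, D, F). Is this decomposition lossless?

No

Common attributes: R1 ∩ R2 = {A, D, F}.
Closure of {A, D, F}: D → B, G applies, adding B, G. So (A, D, F)⁺ = {A, B, D, F, G}.
The closure contains neither all of R1 = {A, D, E, F, G} nor all of R2 = {A, B, C, D, F}, so the common attributes are not a superkey of either fragment. The join is lossy.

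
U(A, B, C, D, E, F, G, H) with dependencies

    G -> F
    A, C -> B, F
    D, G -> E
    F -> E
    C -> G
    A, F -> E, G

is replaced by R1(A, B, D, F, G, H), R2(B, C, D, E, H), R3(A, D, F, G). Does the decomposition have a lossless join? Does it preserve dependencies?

lossy and not dependency-preserving

Lossless test (chase): Rows 1 and 3 agree on D, G; apply D, G→E and equate their E entries. No row becomes fully distinguished — the join is lossy.
Dependency preservation: the restricted closure of {A, C} across the fragments never reaches {B, F}, so A, C → B, F cannot be enforced without a join — not preserved.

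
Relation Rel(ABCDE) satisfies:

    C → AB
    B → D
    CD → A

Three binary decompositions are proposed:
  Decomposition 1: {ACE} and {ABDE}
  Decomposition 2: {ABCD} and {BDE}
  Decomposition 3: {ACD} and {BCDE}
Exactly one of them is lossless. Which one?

Decomposition 1: common = {AE}, closure = {AE} → lossy.
Decomposition 2: common = {BD}, closure = {BD} → lossy.
Decomposition 3: common = {CD}, closure = {ABCD} → lossless.

Decomposition 3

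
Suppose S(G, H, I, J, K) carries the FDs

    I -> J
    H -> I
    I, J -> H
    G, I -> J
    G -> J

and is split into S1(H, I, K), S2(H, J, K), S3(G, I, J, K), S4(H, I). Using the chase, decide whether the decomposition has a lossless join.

Yes

Chase test. Columns are G, H, I, J, K; row i has aⱼ where attribute j ∈ Si, else bᵢⱼ.
Initial tableau (one row per fragment):
  row 1: b11 a2 a3 b14 a5
  row 2: b21 a2 b23 a4 a5
  row 3: a1 b32 a3 a4 a5
  row 4: b41 a2 a3 b44 b45
Rows 1 and 3 agree on I; apply I→J and equate their J entries.
Rows 1 and 4 agree on I; apply I→J and equate their J entries.
Rows 1 and 2 agree on H; apply H→I and equate their I entries.
Rows 1 and 3 agree on I, J; apply I, J→H and equate their H entries.
Row 3 is now all distinguished symbols — the join is lossless.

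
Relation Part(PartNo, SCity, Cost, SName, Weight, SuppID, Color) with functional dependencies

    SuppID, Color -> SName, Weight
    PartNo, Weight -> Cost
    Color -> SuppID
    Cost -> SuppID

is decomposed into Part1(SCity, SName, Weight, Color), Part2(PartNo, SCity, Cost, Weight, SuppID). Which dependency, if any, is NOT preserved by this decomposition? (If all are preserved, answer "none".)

Color -> SuppID

Check Color → SuppID: no single fragment contains all of {SuppID, Color}, and the restricted closure of {Color} across the fragments never reaches {SuppID}.
SuppID, Color → SName, Weight is preserved.
PartNo, Weight → Cost is preserved.
Cost → SuppID is preserved.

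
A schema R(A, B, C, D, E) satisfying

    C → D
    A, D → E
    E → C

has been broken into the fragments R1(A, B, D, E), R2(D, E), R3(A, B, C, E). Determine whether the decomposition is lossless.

Yes

Chase test. Columns are A, B, C, D, E; row i has aⱼ where attribute j ∈ Ri, else bᵢⱼ.
Initial tableau (one row per fragment):
  row 1: a1 a2 b13 a4 a5
  row 2: b21 b22 b23 a4 a5
  row 3: a1 a2 a3 b34 a5
Rows 1 and 2 agree on E; apply E→C and equate their C entries.
Rows 1 and 3 agree on E; apply E→C and equate their C entries.
Rows 1 and 3 agree on C; apply C→D and equate their D entries.
Row 1 is now all distinguished symbols — the join is lossless.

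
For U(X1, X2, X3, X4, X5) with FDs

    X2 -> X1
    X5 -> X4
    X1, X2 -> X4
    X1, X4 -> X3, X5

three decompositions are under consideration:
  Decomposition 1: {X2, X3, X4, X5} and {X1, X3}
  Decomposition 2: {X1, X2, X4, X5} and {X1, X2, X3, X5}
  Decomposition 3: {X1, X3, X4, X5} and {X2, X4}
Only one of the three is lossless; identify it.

Decomposition 1: common = {X3}, closure = {X3} → lossy.
Decomposition 2: common = {X1, X2, X5}, closure = {X1, X2, X3, X4, X5} → lossless.
Decomposition 3: common = {X4}, closure = {X4} → lossy.

Decomposition 2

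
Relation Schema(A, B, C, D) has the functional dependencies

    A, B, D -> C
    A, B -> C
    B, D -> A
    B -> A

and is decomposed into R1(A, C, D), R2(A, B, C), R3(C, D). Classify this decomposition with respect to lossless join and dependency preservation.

Lossless test (chase): applying each FD to every pair of rows produces no changes in the tableau, so no row becomes fully distinguished — the join is lossy.
Dependency preservation: A, B, D → C; B, D → A are not contained in any single fragment, but the restricted closure of each left-hand side across the fragments still reaches the right-hand side; the remaining FDs each lie inside some fragment. All dependencies are preserved.

lossy but dependency-preserving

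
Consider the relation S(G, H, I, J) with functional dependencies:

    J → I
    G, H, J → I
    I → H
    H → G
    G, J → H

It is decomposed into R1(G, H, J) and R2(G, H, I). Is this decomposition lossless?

No

Common attributes: R1 ∩ R2 = {G, H}.
No dependency enlarges {G, H}, so (G, H)⁺ = {G, H}.
The closure contains neither all of R1 = {G, H, J} nor all of R2 = {G, H, I}, so the common attributes are not a superkey of either fragment. The join is lossy.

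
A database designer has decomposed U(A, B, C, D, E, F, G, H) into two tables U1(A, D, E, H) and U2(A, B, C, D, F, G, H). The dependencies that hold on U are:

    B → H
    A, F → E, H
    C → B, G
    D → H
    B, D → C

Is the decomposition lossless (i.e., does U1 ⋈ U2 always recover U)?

Common attributes: U1 ∩ U2 = {A, D, H}.
No dependency enlarges {A, D, H}, so (A, D, H)⁺ = {A, D, H}.
The closure contains neither all of U1 = {A, D, E, H} nor all of U2 = {A, B, C, D, F, G, H}, so the common attributes are not a superkey of either fragment. The join is lossy.

No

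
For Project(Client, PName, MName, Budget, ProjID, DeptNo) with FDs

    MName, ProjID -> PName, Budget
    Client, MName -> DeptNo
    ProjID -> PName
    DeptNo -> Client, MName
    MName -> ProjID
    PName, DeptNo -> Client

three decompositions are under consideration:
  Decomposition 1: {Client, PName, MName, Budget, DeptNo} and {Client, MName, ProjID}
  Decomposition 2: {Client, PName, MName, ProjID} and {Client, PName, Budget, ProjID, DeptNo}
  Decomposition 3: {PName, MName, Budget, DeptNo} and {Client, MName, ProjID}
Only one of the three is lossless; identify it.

Decomposition 1

Decomposition 1: common = {Client, MName}, closure = {Client, PName, MName, Budget, ProjID, DeptNo} → lossless.
Decomposition 2: common = {Client, PName, ProjID}, closure = {Client, PName, ProjID} → lossy.
Decomposition 3: common = {MName}, closure = {PName, MName, Budget, ProjID} → lossy.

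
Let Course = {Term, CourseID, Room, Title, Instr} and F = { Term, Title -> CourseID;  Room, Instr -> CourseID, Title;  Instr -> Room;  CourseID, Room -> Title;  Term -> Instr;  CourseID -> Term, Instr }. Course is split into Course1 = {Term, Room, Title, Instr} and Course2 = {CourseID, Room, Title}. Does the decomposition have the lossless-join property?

No

Common attributes: Course1 ∩ Course2 = {Room, Title}.
No dependency enlarges {Room, Title}, so (Room, Title)⁺ = {Room, Title}.
The closure contains neither all of Course1 = {Term, Room, Title, Instr} nor all of Course2 = {CourseID, Room, Title}, so the common attributes are not a superkey of either fragment. The join is lossy.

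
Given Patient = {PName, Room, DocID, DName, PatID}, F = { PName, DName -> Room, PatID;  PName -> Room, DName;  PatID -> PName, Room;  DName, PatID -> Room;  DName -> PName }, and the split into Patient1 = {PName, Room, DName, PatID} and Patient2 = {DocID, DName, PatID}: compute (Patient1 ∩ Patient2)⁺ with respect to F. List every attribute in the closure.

PName, Room, DName, PatID

Patient1 ∩ Patient2 = {DName, PatID}.
PatID → PName, Room applies, adding PName, Room
Closure: {PName, Room, DName, PatID}.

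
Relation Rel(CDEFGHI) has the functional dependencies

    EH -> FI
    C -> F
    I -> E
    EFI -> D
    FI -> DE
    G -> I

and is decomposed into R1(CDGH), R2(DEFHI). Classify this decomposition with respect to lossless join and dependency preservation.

Lossless test: (DH)⁺ = {DH}, which is a superkey of neither fragment — lossy.
Dependency preservation: the restricted closure of {C} across the fragments never reaches {F}, so C → F cannot be enforced without a join — not preserved.

lossy and not dependency-preserving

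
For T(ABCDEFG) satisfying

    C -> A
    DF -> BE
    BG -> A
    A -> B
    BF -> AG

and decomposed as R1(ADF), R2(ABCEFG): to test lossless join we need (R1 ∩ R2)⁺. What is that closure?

R1 ∩ R2 = {AF}.
A → B applies, adding B
BF → AG applies, adding G
Closure: {ABFG}.

ABFG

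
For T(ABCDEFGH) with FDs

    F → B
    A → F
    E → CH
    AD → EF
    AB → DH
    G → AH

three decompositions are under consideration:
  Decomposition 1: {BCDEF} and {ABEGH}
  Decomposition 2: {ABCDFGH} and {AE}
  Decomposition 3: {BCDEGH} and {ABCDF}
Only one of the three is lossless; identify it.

Decomposition 2

Decomposition 1: common = {BE}, closure = {BCEH} → lossy.
Decomposition 2: common = {A}, closure = {ABCDEFH} → lossless.
Decomposition 3: common = {BCD}, closure = {BCD} → lossy.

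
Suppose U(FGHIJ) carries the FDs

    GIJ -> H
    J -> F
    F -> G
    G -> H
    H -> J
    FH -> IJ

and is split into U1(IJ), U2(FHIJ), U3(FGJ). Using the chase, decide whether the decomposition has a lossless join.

Chase test. Columns are FGHIJ; row i has aⱼ where attribute j ∈ Ui, else bᵢⱼ.
Initial tableau (one row per fragment):
  row 1: b11 b12 b13 a4 a5
  row 2: a1 b22 a3 a4 a5
  row 3: a1 a2 b33 b34 a5
Rows 1 and 2 agree on J; apply J→F and equate their F entries.
Rows 1 and 2 agree on F; apply F→G and equate their G entries.
Rows 1 and 3 agree on F; apply F→G and equate their G entries.
Rows 1 and 2 agree on G; apply G→H and equate their H entries.
Rows 1 and 3 agree on G; apply G→H and equate their H entries.
Rows 1 and 3 agree on FH; apply FH→IJ and equate their IJ entries.
Row 1 is now all distinguished symbols — the join is lossless.

Yes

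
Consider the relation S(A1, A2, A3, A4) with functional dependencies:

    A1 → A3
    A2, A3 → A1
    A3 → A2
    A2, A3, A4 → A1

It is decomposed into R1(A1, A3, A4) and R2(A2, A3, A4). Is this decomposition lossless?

Common attributes: R1 ∩ R2 = {A3, A4}.
Closure of {A3, A4}: A3 → A2 applies, adding A2; A2, A3, A4 → A1 applies, adding A1. So (A3, A4)⁺ = {A1, A2, A3, A4}.
This closure contains every attribute of R1, so R1 ∩ R2 → R1. The join is lossless.

Yes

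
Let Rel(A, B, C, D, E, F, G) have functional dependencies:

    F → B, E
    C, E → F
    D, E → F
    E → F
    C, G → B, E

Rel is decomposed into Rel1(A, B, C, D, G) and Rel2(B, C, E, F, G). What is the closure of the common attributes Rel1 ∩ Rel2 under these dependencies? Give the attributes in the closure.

B, C, E, F, G

Rel1 ∩ Rel2 = {B, C, G}.
C, G → B, E applies, adding E
C, E → F applies, adding F
Closure: {B, C, E, F, G}.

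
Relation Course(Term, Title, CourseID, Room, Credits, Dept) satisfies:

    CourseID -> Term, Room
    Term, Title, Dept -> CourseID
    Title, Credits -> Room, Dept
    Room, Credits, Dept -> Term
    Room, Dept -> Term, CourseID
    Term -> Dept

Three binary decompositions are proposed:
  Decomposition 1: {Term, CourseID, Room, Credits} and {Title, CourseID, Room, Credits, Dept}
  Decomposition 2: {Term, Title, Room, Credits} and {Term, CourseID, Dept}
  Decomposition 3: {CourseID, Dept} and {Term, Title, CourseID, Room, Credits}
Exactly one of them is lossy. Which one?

Decomposition 2

Decomposition 1: common = {CourseID, Room, Credits}, closure = {Term, CourseID, Room, Credits, Dept} → lossless.
Decomposition 2: common = {Term}, closure = {Term, Dept} → lossy.
Decomposition 3: common = {CourseID}, closure = {Term, CourseID, Room, Dept} → lossless.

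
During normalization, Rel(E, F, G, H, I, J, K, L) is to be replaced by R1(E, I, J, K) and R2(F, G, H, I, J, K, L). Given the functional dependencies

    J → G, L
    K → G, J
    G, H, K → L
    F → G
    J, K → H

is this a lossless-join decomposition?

Common attributes: R1 ∩ R2 = {I, J, K}.
Closure of {I, J, K}: J → G, L applies, adding G, L; J, K → H applies, adding H. So (I, J, K)⁺ = {G, H, I, J, K, L}.
The closure contains neither all of R1 = {E, I, J, K} nor all of R2 = {F, G, H, I, J, K, L}, so the common attributes are not a superkey of either fragment. The join is lossy.

No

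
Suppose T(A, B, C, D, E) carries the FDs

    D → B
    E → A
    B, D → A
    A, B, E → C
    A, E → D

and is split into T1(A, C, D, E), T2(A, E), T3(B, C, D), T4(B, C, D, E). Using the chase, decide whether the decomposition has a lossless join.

Chase test. Columns are A, B, C, D, E; row i has aⱼ where attribute j ∈ Ti, else bᵢⱼ.
Initial tableau (one row per fragment):
  row 1: a1 b12 a3 a4 a5
  row 2: a1 b22 b23 b24 a5
  row 3: b31 a2 a3 a4 b35
  row 4: b41 a2 a3 a4 a5
Rows 1 and 3 agree on D; apply D→B and equate their B entries.
Rows 1 and 4 agree on E; apply E→A and equate their A entries.
Rows 1 and 3 agree on B, D; apply B, D→A and equate their A entries.
Rows 1 and 2 agree on A, E; apply A, E→D and equate their D entries.
Rows 1 and 2 agree on D; apply D→B and equate their B entries.
Rows 1 and 2 agree on A, B, E; apply A, B, E→C and equate their C entries.
Row 1 is now all distinguished symbols — the join is lossless.

Yes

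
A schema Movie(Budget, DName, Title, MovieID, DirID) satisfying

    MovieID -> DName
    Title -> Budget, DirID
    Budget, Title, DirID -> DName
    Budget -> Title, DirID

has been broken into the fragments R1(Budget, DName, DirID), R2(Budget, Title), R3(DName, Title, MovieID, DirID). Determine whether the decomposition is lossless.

Yes

Chase test. Columns are Budget, DName, Title, MovieID, DirID; row i has aⱼ where attribute j ∈ Ri, else bᵢⱼ.
Initial tableau (one row per fragment):
  row 1: a1 a2 b13 b14 a5
  row 2: a1 b22 a3 b24 b25
  row 3: b31 a2 a3 a4 a5
Rows 2 and 3 agree on Title; apply Title→Budget, DirID and equate their Budget, DirID entries.
Rows 2 and 3 agree on Budget, Title, DirID; apply Budget, Title, DirID→DName and equate their DName entries.
Rows 1 and 2 agree on Budget; apply Budget→Title, DirID and equate their Title, DirID entries.
Row 3 is now all distinguished symbols — the join is lossless.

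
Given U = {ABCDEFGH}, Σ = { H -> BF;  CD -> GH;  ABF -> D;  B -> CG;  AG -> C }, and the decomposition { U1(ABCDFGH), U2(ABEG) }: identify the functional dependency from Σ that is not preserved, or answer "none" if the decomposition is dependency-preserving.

none

H → BF lies within U1.
CD → GH lies within U1.
ABF → D lies within U1.
B → CG lies within U1.
AG → C lies within U1.
Every dependency is enforceable on the fragments, so the decomposition is dependency-preserving.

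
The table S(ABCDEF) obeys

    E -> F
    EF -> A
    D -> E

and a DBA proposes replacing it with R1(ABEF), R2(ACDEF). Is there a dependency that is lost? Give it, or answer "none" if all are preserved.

E → F lies within R1.
EF → A lies within R1.
D → E lies within R2.
Every dependency is enforceable on the fragments, so the decomposition is dependency-preserving.

none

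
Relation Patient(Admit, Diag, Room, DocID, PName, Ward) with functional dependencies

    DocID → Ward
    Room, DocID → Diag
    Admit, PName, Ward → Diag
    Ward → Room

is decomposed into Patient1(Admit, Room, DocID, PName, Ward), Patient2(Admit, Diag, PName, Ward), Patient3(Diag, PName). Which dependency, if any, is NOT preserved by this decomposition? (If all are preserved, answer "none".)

Check Room, DocID → Diag: no single fragment contains all of {Diag, Room, DocID}, and the restricted closure of {Room, DocID} across the fragments never reaches {Diag}.
DocID → Ward is preserved.
Admit, PName, Ward → Diag is preserved.
Ward → Room is preserved.

Room, DocID → Diag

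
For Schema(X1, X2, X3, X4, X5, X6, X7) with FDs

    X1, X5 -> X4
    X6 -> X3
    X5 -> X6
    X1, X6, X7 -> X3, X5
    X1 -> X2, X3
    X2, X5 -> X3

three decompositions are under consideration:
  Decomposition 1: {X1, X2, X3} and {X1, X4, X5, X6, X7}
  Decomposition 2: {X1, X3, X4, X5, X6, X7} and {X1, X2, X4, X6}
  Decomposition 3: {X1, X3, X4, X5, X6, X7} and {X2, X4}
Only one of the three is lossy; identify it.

Decomposition 3

Decomposition 1: common = {X1}, closure = {X1, X2, X3} → lossless.
Decomposition 2: common = {X1, X4, X6}, closure = {X1, X2, X3, X4, X6} → lossless.
Decomposition 3: common = {X4}, closure = {X4} → lossy.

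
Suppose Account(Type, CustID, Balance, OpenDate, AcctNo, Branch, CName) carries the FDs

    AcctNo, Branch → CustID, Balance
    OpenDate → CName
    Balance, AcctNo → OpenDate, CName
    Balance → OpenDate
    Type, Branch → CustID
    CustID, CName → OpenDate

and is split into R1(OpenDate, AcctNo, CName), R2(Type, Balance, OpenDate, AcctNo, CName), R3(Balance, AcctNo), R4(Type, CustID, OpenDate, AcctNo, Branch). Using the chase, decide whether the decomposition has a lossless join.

Chase test. Columns are Type, CustID, Balance, OpenDate, AcctNo, Branch, CName; row i has aⱼ where attribute j ∈ Ri, else bᵢⱼ.
Initial tableau (one row per fragment):
  row 1: b11 b12 b13 a4 a5 b16 a7
  row 2: a1 b22 a3 a4 a5 b26 a7
  row 3: b31 b32 a3 b34 a5 b36 b37
  row 4: a1 a2 b43 a4 a5 a6 b47
Rows 1 and 4 agree on OpenDate; apply OpenDate→CName and equate their CName entries.
Rows 2 and 3 agree on Balance, AcctNo; apply Balance, AcctNo→OpenDate, CName and equate their OpenDate, CName entries.
No row becomes fully distinguished — the join is lossy.

No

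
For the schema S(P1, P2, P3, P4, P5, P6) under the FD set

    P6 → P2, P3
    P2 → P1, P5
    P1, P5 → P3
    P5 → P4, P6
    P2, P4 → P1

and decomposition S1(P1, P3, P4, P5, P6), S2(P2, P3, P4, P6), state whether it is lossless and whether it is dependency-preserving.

lossless and dependency-preserving

Lossless test: (P3, P4, P6)⁺ = {P1, P2, P3, P4, P5, P6}, which contains all of one fragment — lossless.
Dependency preservation: P2 → P1, P5; P2, P4 → P1 are not contained in any single fragment, but the restricted closure of each left-hand side across the fragments still reaches the right-hand side; the remaining FDs each lie inside some fragment. All dependencies are preserved.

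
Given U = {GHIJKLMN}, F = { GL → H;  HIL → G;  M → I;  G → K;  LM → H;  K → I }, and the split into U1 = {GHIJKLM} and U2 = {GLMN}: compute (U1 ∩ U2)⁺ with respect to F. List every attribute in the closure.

U1 ∩ U2 = {GLM}.
GL → H applies, adding H
M → I applies, adding I
G → K applies, adding K
Closure: {GHIKLM}.

GHIKLM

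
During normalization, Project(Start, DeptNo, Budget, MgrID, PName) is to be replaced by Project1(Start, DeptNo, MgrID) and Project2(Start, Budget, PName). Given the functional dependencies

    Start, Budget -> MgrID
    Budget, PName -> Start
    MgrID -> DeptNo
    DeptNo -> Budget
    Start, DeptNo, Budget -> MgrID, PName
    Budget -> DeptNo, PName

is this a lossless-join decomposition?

Common attributes: Project1 ∩ Project2 = {Start}.
No dependency enlarges {Start}, so (Start)⁺ = {Start}.
The closure contains neither all of Project1 = {Start, DeptNo, MgrID} nor all of Project2 = {Start, Budget, PName}, so the common attributes are not a superkey of either fragment. The join is lossy.

No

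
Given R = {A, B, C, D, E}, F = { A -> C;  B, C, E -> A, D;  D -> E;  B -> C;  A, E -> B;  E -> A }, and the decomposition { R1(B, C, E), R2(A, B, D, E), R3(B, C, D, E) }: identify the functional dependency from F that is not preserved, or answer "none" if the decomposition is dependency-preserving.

A -> C

Check A → C: no single fragment contains all of {A, C}, and the restricted closure of {A} across the fragments never reaches {C}.
B, C, E → A, D is preserved.
D → E is preserved.
B → C is preserved.
A, E → B is preserved.
E → A is preserved.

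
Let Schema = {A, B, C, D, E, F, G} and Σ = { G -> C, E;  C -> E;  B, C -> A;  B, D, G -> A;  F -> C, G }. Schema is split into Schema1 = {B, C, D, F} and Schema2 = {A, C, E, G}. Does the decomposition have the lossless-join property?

Common attributes: Schema1 ∩ Schema2 = {C}.
Closure of {C}: C → E applies, adding E. So (C)⁺ = {C, E}.
The closure contains neither all of Schema1 = {B, C, D, F} nor all of Schema2 = {A, C, E, G}, so the common attributes are not a superkey of either fragment. The join is lossy.

No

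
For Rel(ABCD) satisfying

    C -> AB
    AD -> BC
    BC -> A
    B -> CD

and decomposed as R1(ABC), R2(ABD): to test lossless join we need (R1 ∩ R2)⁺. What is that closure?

R1 ∩ R2 = {AB}.
B → CD applies, adding CD
Closure: {ABCD}.

ABCD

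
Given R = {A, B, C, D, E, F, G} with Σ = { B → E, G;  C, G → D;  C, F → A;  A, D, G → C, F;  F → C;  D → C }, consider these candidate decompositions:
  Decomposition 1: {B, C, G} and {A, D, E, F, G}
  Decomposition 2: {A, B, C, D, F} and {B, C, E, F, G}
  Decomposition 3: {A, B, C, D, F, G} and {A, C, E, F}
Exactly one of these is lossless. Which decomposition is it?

Decomposition 1: common = {G}, closure = {G} → lossy.
Decomposition 2: common = {B, C, F}, closure = {A, B, C, D, E, F, G} → lossless.
Decomposition 3: common = {A, C, F}, closure = {A, C, F} → lossy.

Decomposition 2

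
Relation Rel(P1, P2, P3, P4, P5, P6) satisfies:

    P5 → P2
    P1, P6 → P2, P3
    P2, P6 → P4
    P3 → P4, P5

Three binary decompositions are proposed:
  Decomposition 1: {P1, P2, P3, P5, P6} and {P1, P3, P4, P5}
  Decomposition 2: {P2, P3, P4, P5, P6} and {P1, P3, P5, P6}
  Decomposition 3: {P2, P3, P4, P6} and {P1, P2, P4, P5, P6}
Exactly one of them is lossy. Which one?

Decomposition 1: common = {P1, P3, P5}, closure = {P1, P2, P3, P4, P5} → lossless.
Decomposition 2: common = {P3, P5, P6}, closure = {P2, P3, P4, P5, P6} → lossless.
Decomposition 3: common = {P2, P4, P6}, closure = {P2, P4, P6} → lossy.

Decomposition 3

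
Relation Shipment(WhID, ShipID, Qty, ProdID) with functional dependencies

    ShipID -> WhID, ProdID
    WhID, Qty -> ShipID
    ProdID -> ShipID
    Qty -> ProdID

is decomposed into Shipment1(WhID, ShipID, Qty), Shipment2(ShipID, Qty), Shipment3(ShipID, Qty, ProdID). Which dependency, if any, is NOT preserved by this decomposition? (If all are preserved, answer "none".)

none

ShipID → WhID, ProdID: restricted closure across fragments reaches WhID, ProdID.
WhID, Qty → ShipID lies within Shipment1.
ProdID → ShipID lies within Shipment3.
Qty → ProdID lies within Shipment3.
Every dependency is enforceable on the fragments, so the decomposition is dependency-preserving.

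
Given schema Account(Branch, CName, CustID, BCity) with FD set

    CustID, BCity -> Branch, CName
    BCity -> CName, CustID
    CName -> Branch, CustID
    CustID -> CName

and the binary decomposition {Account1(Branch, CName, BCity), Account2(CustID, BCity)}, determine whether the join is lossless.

Common attributes: Account1 ∩ Account2 = {BCity}.
Closure of {BCity}: BCity → CName, CustID applies, adding CName, CustID; CName → Branch, CustID applies, adding Branch. So (BCity)⁺ = {Branch, CName, CustID, BCity}.
This closure contains every attribute of Account1, so Account1 ∩ Account2 → Account1. The join is lossless.

Yes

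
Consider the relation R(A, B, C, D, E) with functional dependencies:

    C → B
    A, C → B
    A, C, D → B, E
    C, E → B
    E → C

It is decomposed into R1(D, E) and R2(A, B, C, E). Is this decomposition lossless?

Common attributes: R1 ∩ R2 = {E}.
Closure of {E}: E → C applies, adding C; C → B applies, adding B. So (E)⁺ = {B, C, E}.
The closure contains neither all of R1 = {D, E} nor all of R2 = {A, B, C, E}, so the common attributes are not a superkey of either fragment. The join is lossy.

No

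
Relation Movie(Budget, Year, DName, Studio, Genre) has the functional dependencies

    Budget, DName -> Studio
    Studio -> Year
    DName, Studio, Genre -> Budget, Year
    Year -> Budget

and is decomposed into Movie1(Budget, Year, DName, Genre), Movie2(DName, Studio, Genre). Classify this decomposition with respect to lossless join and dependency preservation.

Lossless test: (DName, Genre)⁺ = {DName, Genre}, which is a superkey of neither fragment — lossy.
Dependency preservation: the restricted closure of {Budget, DName} across the fragments never reaches {Studio}, so Budget, DName → Studio cannot be enforced without a join — not preserved.

lossy and not dependency-preserving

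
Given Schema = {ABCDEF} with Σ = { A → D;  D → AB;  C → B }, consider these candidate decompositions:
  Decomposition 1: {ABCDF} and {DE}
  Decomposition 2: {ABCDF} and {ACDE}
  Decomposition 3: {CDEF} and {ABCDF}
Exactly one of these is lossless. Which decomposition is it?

Decomposition 3

Decomposition 1: common = {D}, closure = {ABD} → lossy.
Decomposition 2: common = {ACD}, closure = {ABCD} → lossy.
Decomposition 3: common = {CDF}, closure = {ABCDF} → lossless.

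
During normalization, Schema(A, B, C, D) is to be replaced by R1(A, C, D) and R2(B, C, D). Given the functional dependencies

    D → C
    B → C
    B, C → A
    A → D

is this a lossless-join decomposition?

No

Common attributes: R1 ∩ R2 = {C, D}.
No dependency enlarges {C, D}, so (C, D)⁺ = {C, D}.
The closure contains neither all of R1 = {A, C, D} nor all of R2 = {B, C, D}, so the common attributes are not a superkey of either fragment. The join is lossy.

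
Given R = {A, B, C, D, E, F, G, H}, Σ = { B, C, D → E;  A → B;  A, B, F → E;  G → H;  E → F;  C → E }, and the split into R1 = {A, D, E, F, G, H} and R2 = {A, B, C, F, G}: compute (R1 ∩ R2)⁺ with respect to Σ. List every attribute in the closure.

A, B, E, F, G, H

R1 ∩ R2 = {A, F, G}.
A → B applies, adding B
A, B, F → E applies, adding E
G → H applies, adding H
Closure: {A, B, E, F, G, H}.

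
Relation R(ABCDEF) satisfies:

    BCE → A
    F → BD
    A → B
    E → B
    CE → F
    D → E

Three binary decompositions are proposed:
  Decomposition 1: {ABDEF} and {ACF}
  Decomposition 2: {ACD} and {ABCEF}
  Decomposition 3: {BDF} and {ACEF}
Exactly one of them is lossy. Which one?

Decomposition 2

Decomposition 1: common = {AF}, closure = {ABDEF} → lossless.
Decomposition 2: common = {AC}, closure = {ABC} → lossy.
Decomposition 3: common = {F}, closure = {BDEF} → lossless.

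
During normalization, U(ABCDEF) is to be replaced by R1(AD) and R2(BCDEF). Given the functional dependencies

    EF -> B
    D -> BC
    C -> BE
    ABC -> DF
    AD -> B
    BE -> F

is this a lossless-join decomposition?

Yes

Common attributes: R1 ∩ R2 = {D}.
Closure of {D}: D → BC applies, adding BC; C → BE applies, adding E; BE → F applies, adding F. So (D)⁺ = {BCDEF}.
This closure contains every attribute of R2, so R1 ∩ R2 → R2. The join is lossless.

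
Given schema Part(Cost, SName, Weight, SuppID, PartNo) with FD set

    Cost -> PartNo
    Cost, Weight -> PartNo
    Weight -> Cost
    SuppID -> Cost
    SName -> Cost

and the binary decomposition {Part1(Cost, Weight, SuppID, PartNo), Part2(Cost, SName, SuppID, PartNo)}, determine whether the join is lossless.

Common attributes: Part1 ∩ Part2 = {Cost, SuppID, PartNo}.
No dependency enlarges {Cost, SuppID, PartNo}, so (Cost, SuppID, PartNo)⁺ = {Cost, SuppID, PartNo}.
The closure contains neither all of Part1 = {Cost, Weight, SuppID, PartNo} nor all of Part2 = {Cost, SName, SuppID, PartNo}, so the common attributes are not a superkey of either fragment. The join is lossy.

No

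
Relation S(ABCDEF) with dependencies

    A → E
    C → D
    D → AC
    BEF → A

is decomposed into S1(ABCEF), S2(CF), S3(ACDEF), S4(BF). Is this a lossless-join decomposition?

Yes

Chase test. Columns are ABCDEF; row i has aⱼ where attribute j ∈ Si, else bᵢⱼ.
Initial tableau (one row per fragment):
  row 1: a1 a2 a3 b14 a5 a6
  row 2: b21 b22 a3 b24 b25 a6
  row 3: a1 b32 a3 a4 a5 a6
  row 4: b41 a2 b43 b44 b45 a6
Rows 1 and 2 agree on C; apply C→D and equate their D entries.
Rows 1 and 3 agree on C; apply C→D and equate their D entries.
Rows 1 and 2 agree on D; apply D→AC and equate their AC entries.
Rows 1 and 2 agree on A; apply A→E and equate their E entries.
Row 1 is now all distinguished symbols — the join is lossless.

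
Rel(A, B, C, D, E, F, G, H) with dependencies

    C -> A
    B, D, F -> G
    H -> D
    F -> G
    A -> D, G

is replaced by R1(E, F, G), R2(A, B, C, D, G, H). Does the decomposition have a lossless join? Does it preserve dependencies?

lossy but dependency-preserving

Lossless test: (G)⁺ = {G}, which is a superkey of neither fragment — lossy.
Dependency preservation: B, D, F → G is not contained in any single fragment, but the restricted closure of its left-hand side across the fragments still reaches the right-hand side; the remaining FDs each lie inside some fragment. All dependencies are preserved.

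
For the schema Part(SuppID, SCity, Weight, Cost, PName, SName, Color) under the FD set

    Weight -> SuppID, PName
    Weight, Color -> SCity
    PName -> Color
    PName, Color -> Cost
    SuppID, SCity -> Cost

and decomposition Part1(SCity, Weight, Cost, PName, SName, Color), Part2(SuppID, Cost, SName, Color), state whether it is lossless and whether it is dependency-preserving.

Lossless test: (Cost, SName, Color)⁺ = {Cost, SName, Color}, which is a superkey of neither fragment — lossy.
Dependency preservation: the restricted closure of {Weight} across the fragments never reaches {SuppID, PName}, so Weight → SuppID, PName cannot be enforced without a join — not preserved.

lossy and not dependency-preserving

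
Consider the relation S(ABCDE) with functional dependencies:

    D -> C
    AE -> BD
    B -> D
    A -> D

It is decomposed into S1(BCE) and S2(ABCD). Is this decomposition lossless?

Common attributes: S1 ∩ S2 = {BC}.
Closure of {BC}: B → D applies, adding D. So (BC)⁺ = {BCD}.
The closure contains neither all of S1 = {BCE} nor all of S2 = {ABCD}, so the common attributes are not a superkey of either fragment. The join is lossy.

No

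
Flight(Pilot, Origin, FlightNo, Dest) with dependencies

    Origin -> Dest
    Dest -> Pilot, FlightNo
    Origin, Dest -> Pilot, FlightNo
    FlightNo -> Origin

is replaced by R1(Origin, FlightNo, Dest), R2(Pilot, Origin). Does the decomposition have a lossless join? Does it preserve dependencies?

Lossless test: (Origin)⁺ = {Pilot, Origin, FlightNo, Dest}, which contains all of one fragment — lossless.
Dependency preservation: Dest → Pilot, FlightNo; Origin, Dest → Pilot, FlightNo are not contained in any single fragment, but the restricted closure of each left-hand side across the fragments still reaches the right-hand side; the remaining FDs each lie inside some fragment. All dependencies are preserved.

lossless and dependency-preserving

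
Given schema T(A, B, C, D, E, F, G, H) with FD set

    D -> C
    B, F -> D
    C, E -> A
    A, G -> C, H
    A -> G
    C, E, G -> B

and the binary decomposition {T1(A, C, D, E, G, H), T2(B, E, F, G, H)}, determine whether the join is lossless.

Common attributes: T1 ∩ T2 = {E, G, H}.
No dependency enlarges {E, G, H}, so (E, G, H)⁺ = {E, G, H}.
The closure contains neither all of T1 = {A, C, D, E, G, H} nor all of T2 = {B, E, F, G, H}, so the common attributes are not a superkey of either fragment. The join is lossy.

No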